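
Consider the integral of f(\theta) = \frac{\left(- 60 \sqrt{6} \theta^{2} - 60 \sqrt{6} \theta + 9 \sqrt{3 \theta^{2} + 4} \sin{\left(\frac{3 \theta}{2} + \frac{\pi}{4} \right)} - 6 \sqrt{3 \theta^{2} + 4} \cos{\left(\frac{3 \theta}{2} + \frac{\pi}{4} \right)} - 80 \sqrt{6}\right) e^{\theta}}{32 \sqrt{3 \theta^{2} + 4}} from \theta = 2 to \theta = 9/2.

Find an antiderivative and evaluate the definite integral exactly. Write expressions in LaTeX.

Antiderivative: F(\theta) = - \frac{5 \sqrt{6} \sqrt{3 \theta^{2} + 4} e^{\theta}}{8} - \frac{3 e^{\theta} \cos{\left(\frac{3 \theta}{2} + \frac{\pi}{4} \right)}}{16}; value = - \frac{5 \sqrt{1554} e^{\frac{9}{2}}}{16} - \frac{3 e^{\frac{9}{2}} \cos{\left(\frac{\pi}{4} + \frac{27}{4} \right)}}{16} + \frac{3 e^{2} \cos{\left(\frac{\pi}{4} + 3 \right)}}{16} + \frac{5 \sqrt{6} e^{2}}{2}

Recognize the product-rule pattern: f = u'v + uv' with u = - \frac{15 \sqrt{\frac{\theta^{2}}{2} + \frac{2}{3}}}{4} - \frac{3 \cos{\left(\frac{3 \theta}{2} + \frac{\pi}{4} \right)}}{16}, v = e^{\theta}, so integration by parts undoes it.
F(\theta) = - \frac{5 \sqrt{6} \sqrt{3 \theta^{2} + 4} e^{\theta}}{8} - \frac{3 e^{\theta} \cos{\left(\frac{3 \theta}{2} + \frac{\pi}{4} \right)}}{16} is an antiderivative of f.
Check: d/d\theta[- \frac{5 \sqrt{6} \sqrt{3 \theta^{2} + 4} e^{\theta}}{8} - \frac{3 e^{\theta} \cos{\left(\frac{3 \theta}{2} + \frac{\pi}{4} \right)}}{16}] = \frac{- 60 \sqrt{6} \theta^{2} e^{\theta} - 60 \sqrt{6} \theta e^{\theta} + 9 \sqrt{3 \theta^{2} + 4} e^{\theta} \sin{\left(\frac{3 \theta}{2} + \frac{\pi}{4} \right)} - 6 \sqrt{3 \theta^{2} + 4} e^{\theta} \cos{\left(\frac{3 \theta}{2} + \frac{\pi}{4} \right)} - 80 \sqrt{6} e^{\theta}}{32 \sqrt{3 \theta^{2} + 4}}, which equals f(\theta).
F(9/2) = - \frac{5 \sqrt{1554} e^{\frac{9}{2}}}{16} - \frac{3 e^{\frac{9}{2}} \cos{\left(\frac{\pi}{4} + \frac{27}{4} \right)}}{16}; F(2) = - \frac{5 \sqrt{6} e^{2}}{2} - \frac{3 e^{2} \cos{\left(\frac{\pi}{4} + 3 \right)}}{16}.
Integral = F(9/2) - F(2) = - \frac{5 \sqrt{1554} e^{\frac{9}{2}}}{16} - \frac{3 e^{\frac{9}{2}} \cos{\left(\frac{\pi}{4} + \frac{27}{4} \right)}}{16} + \frac{3 e^{2} \cos{\left(\frac{\pi}{4} + 3 \right)}}{16} + \frac{5 \sqrt{6} e^{2}}{2}.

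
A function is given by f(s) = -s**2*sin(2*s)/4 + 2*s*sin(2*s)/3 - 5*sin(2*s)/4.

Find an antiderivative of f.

An antiderivative is F(s) = (6*s**2*cos(2*s) - 6*s*sin(2*s) - 16*s*cos(2*s) + 8*sin(2*s) + 27*cos(2*s))/48.

Integrate term by term and add the pieces.
Check: d/ds[(6*s**2*cos(2*s) - 6*s*sin(2*s) - 16*s*cos(2*s) + 8*sin(2*s) + 27*cos(2*s))/48] = -s**2*sin(2*s)/4 + 2*s*sin(2*s)/3 - 5*sin(2*s)/4 = f(s).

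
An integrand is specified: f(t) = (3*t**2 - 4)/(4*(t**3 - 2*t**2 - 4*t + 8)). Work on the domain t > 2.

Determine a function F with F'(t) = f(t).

Factor the denominator (4*(t - 2)**2*(t + 2)) and decompose: f = 1/(8*(t + 2)) + 5/(8*(t - 2)) + 1/(2*(t - 2)**2); each piece integrates to a log, atan, or power term.
Check: d/dt[5*log(t - 2)/8 + log(t + 2)/8 - 1/(2*t - 4)] = (3*t**2 - 4)/(4*t**3 - 8*t**2 - 16*t + 32), which equals f(t).

An antiderivative is F(t) = 5*log(t - 2)/8 + log(t + 2)/8 - 1/(2*t - 4).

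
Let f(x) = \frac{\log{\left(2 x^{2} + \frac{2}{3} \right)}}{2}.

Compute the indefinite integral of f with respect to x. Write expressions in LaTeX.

Check any antiderivative F(x) by computing F'(x) and comparing it with f(x).
Check: d/dx[\frac{x \log{\left(2 x^{2} + \frac{2}{3} \right)}}{2} - x + \frac{\sqrt{3} \operatorname{atan}{\left(\sqrt{3} x \right)}}{3}] = \frac{\log{\left(x^{2} + \frac{1}{3} \right)}}{2} + \frac{\log{\left(2 \right)}}{2}, which equals f(x).

F(x) = \frac{x \log{\left(2 x^{2} + \frac{2}{3} \right)}}{2} - x + \frac{\sqrt{3} \operatorname{atan}{\left(\sqrt{3} x \right)}}{3} + C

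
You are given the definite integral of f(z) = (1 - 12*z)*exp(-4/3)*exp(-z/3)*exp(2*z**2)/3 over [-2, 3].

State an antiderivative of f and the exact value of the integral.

Antiderivative: F(z) = -exp(-4/3)*exp(-z/3)*exp(2*z**2); value = -exp(47/3) + exp(22/3)

The substitution u = 2*z**2 - z/3 - 4/3 works: f is exactly (dF/du)*(du/dz) for that inner function.
F(z) = -exp(-4/3)*exp(-z/3)*exp(2*z**2) is an antiderivative of f.
Check: d/dz[-exp(-4/3)*exp(-z/3)*exp(2*z**2)] = (-12*z*exp(2*z**2) + exp(2*z**2))*exp(-4/3)*exp(-z/3)/3, which equals f(z).
F(3) = -exp(47/3); F(-2) = -exp(22/3).
Integral = F(3) - F(-2) = -exp(47/3) + exp(22/3).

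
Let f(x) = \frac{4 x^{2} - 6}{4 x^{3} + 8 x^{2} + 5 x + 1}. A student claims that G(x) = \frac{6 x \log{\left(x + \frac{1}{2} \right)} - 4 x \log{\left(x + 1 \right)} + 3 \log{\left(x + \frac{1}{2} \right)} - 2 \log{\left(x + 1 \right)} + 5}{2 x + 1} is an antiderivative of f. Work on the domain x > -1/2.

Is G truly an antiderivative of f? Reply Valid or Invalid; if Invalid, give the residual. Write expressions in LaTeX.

d/dx[G] = \frac{4 x^{2} - 6}{4 x^{3} + 8 x^{2} + 5 x + 1}
This equals f(x) exactly, so the claim holds.

Valid. The derivative of G reproduces f.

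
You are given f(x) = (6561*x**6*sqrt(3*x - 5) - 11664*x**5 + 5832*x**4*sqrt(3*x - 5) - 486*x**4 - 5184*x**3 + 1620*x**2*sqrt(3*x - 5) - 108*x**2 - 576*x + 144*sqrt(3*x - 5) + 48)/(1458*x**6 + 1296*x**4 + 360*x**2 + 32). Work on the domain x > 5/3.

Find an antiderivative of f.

A first test for any F(x): its x-derivative must equal f(x) identically.
Check: d/dx[(27*x**3*sqrt(3*x - 5) - 45*x**2*sqrt(3*x - 5) - 36*x**2*log(3*x**2 + 4/3) + 6*x*sqrt(3*x - 5) + 3*x - 10*sqrt(3*x - 5) - 8*log(3*x**2 + 4/3))/(9*x**2 + 2)] = (19683*x**7 - 32805*x**6 - 11664*x**5*sqrt(3*x - 5) + 17496*x**5 - 486*x**4*sqrt(3*x - 5) - 29160*x**4 - 5184*x**3*sqrt(3*x - 5) + 4860*x**3 - 108*x**2*sqrt(3*x - 5) - 8100*x**2 - 576*x*sqrt(3*x - 5) + 432*x + 48*sqrt(3*x - 5) - 720)/(1458*x**6*sqrt(3*x - 5) + 1296*x**4*sqrt(3*x - 5) + 360*x**2*sqrt(3*x - 5) + 32*sqrt(3*x - 5)), which equals f(x).

An antiderivative is F(x) = (27*x**3*sqrt(3*x - 5) - 45*x**2*sqrt(3*x - 5) - 36*x**2*log(3*x**2 + 4/3) + 6*x*sqrt(3*x - 5) + 3*x - 10*sqrt(3*x - 5) - 8*log(3*x**2 + 4/3))/(9*x**2 + 2).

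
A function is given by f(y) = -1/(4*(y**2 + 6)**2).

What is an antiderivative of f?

Differentiate the proposed F(y) back; it has to land on f(y) exactly.
Check: d/dy[(-6*y - sqrt(6)*(y**2 + 6)*atan(sqrt(6)*y/6))/(288*(y**2 + 6))] = -1/(4*y**4 + 48*y**2 + 144), which equals f(y).

An antiderivative is F(y) = (-6*y - sqrt(6)*(y**2 + 6)*atan(sqrt(6)*y/6))/(288*(y**2 + 6)).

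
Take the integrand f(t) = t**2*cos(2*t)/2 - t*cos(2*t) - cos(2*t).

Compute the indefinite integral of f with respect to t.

F(t) = t**2*sin(2*t)/4 - t*sin(2*t)/2 + t*cos(2*t)/4 - 5*sin(2*t)/8 - cos(2*t)/4 + C

The integrand splits into summands that can be handled one at a time.
Check: d/dt[t**2*sin(2*t)/4 - t*sin(2*t)/2 + t*cos(2*t)/4 - 5*sin(2*t)/8 - cos(2*t)/4] = t**2*cos(2*t)/2 - t*cos(2*t) - cos(2*t) = f(t).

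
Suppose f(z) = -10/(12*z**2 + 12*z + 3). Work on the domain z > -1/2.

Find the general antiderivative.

F(z) = 5/(3*(2*z + 1)) + C

A candidate is checked by its d/dz: the result must match f(z).
Check: d/dz[5/(3*(2*z + 1))] = -10/(12*z**2 + 12*z + 3) = f(z).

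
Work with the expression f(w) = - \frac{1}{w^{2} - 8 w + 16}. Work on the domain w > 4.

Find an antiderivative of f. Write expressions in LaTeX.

Whatever form F(w) takes, F'(w) = f(w) is non-negotiable.
Check: d/dw[\frac{1}{w - 4}] = - \frac{1}{w^{2} - 8 w + 16} = f(w).

An antiderivative is F(w) = \frac{1}{w - 4}.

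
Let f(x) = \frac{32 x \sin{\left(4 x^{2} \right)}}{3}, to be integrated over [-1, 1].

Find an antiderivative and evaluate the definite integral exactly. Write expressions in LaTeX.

f matches the chain-rule pattern g'(h)*h' with inner function h(x) = 4 x^{2}; substituting u = h(x) collapses the integral.
F(x) = - \frac{4 \cos{\left(4 x^{2} \right)}}{3} is an antiderivative of f.
Check: d/dx[- \frac{4 \cos{\left(4 x^{2} \right)}}{3}] = \frac{32 x \sin{\left(4 x^{2} \right)}}{3} = f(x).
F(1) = - \frac{4 \cos{\left(4 \right)}}{3}; F(-1) = - \frac{4 \cos{\left(4 \right)}}{3}.
Integral = F(1) - F(-1) = 0.

Antiderivative: F(x) = - \frac{4 \cos{\left(4 x^{2} \right)}}{3}; value = 0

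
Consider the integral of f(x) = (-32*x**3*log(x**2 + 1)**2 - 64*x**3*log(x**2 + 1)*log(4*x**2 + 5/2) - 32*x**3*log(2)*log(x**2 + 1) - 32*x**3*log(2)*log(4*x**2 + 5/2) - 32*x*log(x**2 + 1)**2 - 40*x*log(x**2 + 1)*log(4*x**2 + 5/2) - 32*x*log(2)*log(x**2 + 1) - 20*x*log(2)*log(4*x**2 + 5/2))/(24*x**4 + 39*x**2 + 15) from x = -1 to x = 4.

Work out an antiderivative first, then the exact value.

Antiderivative: F(x) = -2*log(x**2 + 1)*log(2*x**2 + 2)*log(4*x**2 + 5/2)/3; value = -2*log(17)*log(34)*log(133/2)/3 + 2*log(2)*log(4)*log(13/2)/3

Any candidate F(x) must reproduce f(x) exactly when differentiated.
F(x) = -2*log(x**2 + 1)*log(2*x**2 + 2)*log(4*x**2 + 5/2)/3 is an antiderivative of f.
Check: d/dx[-2*log(x**2 + 1)*log(2*x**2 + 2)*log(4*x**2 + 5/2)/3] = (-32*x**3*log(x**2 + 1)**2 - 64*x**3*log(x**2 + 1)*log(4*x**2 + 5/2) - 32*x**3*log(2)*log(x**2 + 1) - 32*x**3*log(2)*log(4*x**2 + 5/2) - 32*x*log(x**2 + 1)**2 - 40*x*log(x**2 + 1)*log(4*x**2 + 5/2) - 32*x*log(2)*log(x**2 + 1) - 20*x*log(2)*log(4*x**2 + 5/2))/(24*x**4 + 39*x**2 + 15) = f(x).
F(4) = -2*log(17)*log(34)*log(133/2)/3; F(-1) = -2*log(2)*log(4)*log(13/2)/3.
Integral = F(4) - F(-1) = -2*log(17)*log(34)*log(133/2)/3 + 2*log(2)*log(4)*log(13/2)/3.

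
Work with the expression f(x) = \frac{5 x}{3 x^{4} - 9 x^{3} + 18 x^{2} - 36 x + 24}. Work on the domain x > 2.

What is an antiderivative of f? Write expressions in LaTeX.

Factor the denominator (3 \left(x - 2\right) \left(x - 1\right) \left(x^{2} + 4\right)) and decompose: f = - \frac{x + 6}{12 \left(x^{2} + 4\right)} - \frac{1}{3 \left(x - 1\right)} + \frac{5}{12 \left(x - 2\right)}; each piece integrates to a log, atan, or power term.
Check: d/dx[\frac{5 \log{\left(x - 2 \right)}}{12} - \frac{\log{\left(x - 1 \right)}}{3} - \frac{\log{\left(x^{2} + 4 \right)}}{24} - \frac{\operatorname{atan}{\left(\frac{x}{2} \right)}}{4}] = \frac{5 x}{3 x^{4} - 9 x^{3} + 18 x^{2} - 36 x + 24} = f(x).

An antiderivative is F(x) = \frac{5 \log{\left(x - 2 \right)}}{12} - \frac{\log{\left(x - 1 \right)}}{3} - \frac{\log{\left(x^{2} + 4 \right)}}{24} - \frac{\operatorname{atan}{\left(\frac{x}{2} \right)}}{4}.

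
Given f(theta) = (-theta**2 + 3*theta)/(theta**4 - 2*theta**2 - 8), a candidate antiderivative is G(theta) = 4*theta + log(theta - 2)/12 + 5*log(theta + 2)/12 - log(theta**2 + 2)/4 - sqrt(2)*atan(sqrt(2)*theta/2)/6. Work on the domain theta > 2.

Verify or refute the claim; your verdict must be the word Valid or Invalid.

Invalid: d/dtheta[G] - f = 4, which is not 0.

d/dtheta[G] = (4*theta**4 - 9*theta**2 + 3*theta - 32)/(theta**4 - 2*theta**2 - 8)
d/dtheta[G] - f(theta) = 4 != 0.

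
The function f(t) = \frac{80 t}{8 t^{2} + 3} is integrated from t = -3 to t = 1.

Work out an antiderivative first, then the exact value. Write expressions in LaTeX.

Antiderivative: F(t) = 5 \log{\left(4 t^{2} + \frac{3}{2} \right)}; value = - 5 \log{\left(\frac{75}{2} \right)} + 5 \log{\left(\frac{11}{2} \right)}

The substitution u = 4 t^{2} + \frac{3}{2} works: f is exactly (dF/du)*(du/dt) for that inner function.
F(t) = 5 \log{\left(4 t^{2} + \frac{3}{2} \right)} is an antiderivative of f.
Check: d/dt[5 \log{\left(4 t^{2} + \frac{3}{2} \right)}] = \frac{80 t}{8 t^{2} + 3} = f(t).
F(1) = 5 \log{\left(\frac{11}{2} \right)}; F(-3) = 5 \log{\left(\frac{75}{2} \right)}.
Integral = F(1) - F(-3) = - 5 \log{\left(\frac{75}{2} \right)} + 5 \log{\left(\frac{11}{2} \right)}.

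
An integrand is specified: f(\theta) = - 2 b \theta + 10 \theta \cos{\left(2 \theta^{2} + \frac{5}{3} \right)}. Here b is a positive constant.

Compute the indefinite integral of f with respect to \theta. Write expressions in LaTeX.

The integrand splits into summands that can be handled one at a time.
Check: d/d\theta[\frac{- 2 b \theta^{2} + 5 \sin{\left(2 \theta^{2} + \frac{5}{3} \right)}}{2}] = - 2 b \theta + 10 \theta \cos{\left(2 \theta^{2} + \frac{5}{3} \right)} = f(\theta).

F(\theta) = \frac{- 2 b \theta^{2} + 5 \sin{\left(2 \theta^{2} + \frac{5}{3} \right)}}{2} + C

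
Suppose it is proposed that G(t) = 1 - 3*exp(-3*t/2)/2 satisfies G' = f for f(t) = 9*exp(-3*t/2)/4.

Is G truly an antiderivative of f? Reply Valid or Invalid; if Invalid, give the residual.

Valid - the claim checks out under differentiation.

d/dt[G] = 9*exp(-3*t/2)/4
This equals f(t) exactly, so the claim holds.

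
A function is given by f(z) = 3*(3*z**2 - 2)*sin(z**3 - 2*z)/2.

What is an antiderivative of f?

f matches the chain-rule pattern g'(h)*h' with inner function h(z) = z**3 - 2*z; substituting u = h(z) collapses the integral.
Check: d/dz[-3*cos(z**3 - 2*z)/2] = 9*z**2*sin(z**3 - 2*z)/2 - 3*sin(z**3 - 2*z), which equals f(z).

An antiderivative is F(z) = -3*cos(z**3 - 2*z)/2.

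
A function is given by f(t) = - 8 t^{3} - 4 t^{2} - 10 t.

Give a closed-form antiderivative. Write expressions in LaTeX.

Integrate term by term and add the pieces.
Check: d/dt[- 2 t^{4} - \frac{4 t^{3}}{3} - 5 t^{2}] = - 8 t^{3} - 4 t^{2} - 10 t = f(t).

An antiderivative is F(t) = - 2 t^{4} - \frac{4 t^{3}}{3} - 5 t^{2}.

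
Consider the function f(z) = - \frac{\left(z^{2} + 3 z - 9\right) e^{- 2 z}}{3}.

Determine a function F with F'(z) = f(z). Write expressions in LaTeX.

f has the shape u'v + uv' for u = \frac{z^{2}}{6} + \frac{2 z}{3} - \frac{7}{6} and v = e^{- 2 z} — it is the derivative of the product u*v.
Check: d/dz[\frac{z^{2} e^{- 2 z}}{6} + \frac{2 z e^{- 2 z}}{3} - \frac{7 e^{- 2 z}}{6}] = \frac{\left(- z^{2} - 3 z + 9\right) e^{- 2 z}}{3}, which equals f(z).

An antiderivative is F(z) = \frac{z^{2} e^{- 2 z}}{6} + \frac{2 z e^{- 2 z}}{3} - \frac{7 e^{- 2 z}}{6}.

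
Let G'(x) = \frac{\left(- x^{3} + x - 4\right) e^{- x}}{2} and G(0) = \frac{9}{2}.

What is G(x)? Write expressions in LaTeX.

G'(x) has the shape u'v + uv' for u = \frac{x^{3}}{2} + \frac{3 x^{2}}{2} + \frac{5 x}{2} + \frac{9}{2} and v = e^{- x} — it is the derivative of the product u*v.
A general antiderivative is \frac{\left(x^{3} + 3 x^{2} + 5 x + 9\right) e^{- x}}{2} + C.
The condition gives C = \frac{9}{2} - (\frac{9}{2}) = 0.
So G(x) = \frac{\left(x^{3} + 3 x^{2} + 5 x + 9\right) e^{- x}}{2}.
Check: d/dx[\frac{\left(x^{3} + 3 x^{2} + 5 x + 9\right) e^{- x}}{2}] = \frac{\left(- x^{3} + x - 4\right) e^{- x}}{2} = G'(x).

G(x) = \frac{\left(x^{3} + 3 x^{2} + 5 x + 9\right) e^{- x}}{2}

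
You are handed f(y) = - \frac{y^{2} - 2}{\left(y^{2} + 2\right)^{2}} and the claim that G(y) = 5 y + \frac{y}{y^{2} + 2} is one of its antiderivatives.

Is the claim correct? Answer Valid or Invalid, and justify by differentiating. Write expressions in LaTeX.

d/dy[G] = \frac{5 y^{4} + 19 y^{2} + 22}{y^{4} + 4 y^{2} + 4}
d/dy[G] - f(y) = 5 != 0.

Invalid: d/dy[G] - f = 5, which is not 0.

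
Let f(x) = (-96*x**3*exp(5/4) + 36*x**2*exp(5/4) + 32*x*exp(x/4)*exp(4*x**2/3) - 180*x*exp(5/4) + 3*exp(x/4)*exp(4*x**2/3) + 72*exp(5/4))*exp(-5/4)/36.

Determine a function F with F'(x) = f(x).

A first test for any F(x): its x-derivative must equal f(x) identically.
Check: d/dx[-2*x**4/3 + x**3/3 - 5*x**2/2 + 2*x + exp(4*x**2/3 + x/4 - 5/4)/3] = -8*x**3/3 + x**2 + 8*x*exp(-5/4)*exp(x/4)*exp(4*x**2/3)/9 - 5*x + exp(-5/4)*exp(x/4)*exp(4*x**2/3)/12 + 2, which equals f(x).

An antiderivative is F(x) = -2*x**4/3 + x**3/3 - 5*x**2/2 + 2*x + exp(4*x**2/3 + x/4 - 5/4)/3.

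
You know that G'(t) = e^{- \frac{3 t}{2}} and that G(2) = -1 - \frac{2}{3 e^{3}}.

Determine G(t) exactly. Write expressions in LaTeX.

Check a candidate G(t) by differentiating: d/dt[G] must match the given G'(t).
A general antiderivative is - \frac{2 e^{- \frac{3 t}{2}}}{3} + C.
The condition gives C = -1 - \frac{2}{3 e^{3}} - (- \frac{2}{3 e^{3}}) = -1.
So G(t) = \frac{\left(- 3 e^{\frac{3 t}{2}} - 2\right) e^{- \frac{3 t}{2}}}{3}.
Check: d/dt[\frac{\left(- 3 e^{\frac{3 t}{2}} - 2\right) e^{- \frac{3 t}{2}}}{3}] = e^{- \frac{3 t}{2}} = G'(t).

G(t) = \frac{\left(- 3 e^{\frac{3 t}{2}} - 2\right) e^{- \frac{3 t}{2}}}{3}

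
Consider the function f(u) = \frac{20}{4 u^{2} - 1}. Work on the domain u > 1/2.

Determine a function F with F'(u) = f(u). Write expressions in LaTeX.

Factor the denominator (\left(2 u - 1\right) \left(2 u + 1\right)) and decompose: f = - \frac{10}{2 u + 1} + \frac{10}{2 u - 1}; each piece integrates to a log, atan, or power term.
Check: d/du[5 \log{\left(u - \frac{1}{2} \right)} - 5 \log{\left(u + \frac{1}{2} \right)}] = \frac{20}{4 u^{2} - 1} = f(u).

An antiderivative is F(u) = 5 \log{\left(u - \frac{1}{2} \right)} - 5 \log{\left(u + \frac{1}{2} \right)}.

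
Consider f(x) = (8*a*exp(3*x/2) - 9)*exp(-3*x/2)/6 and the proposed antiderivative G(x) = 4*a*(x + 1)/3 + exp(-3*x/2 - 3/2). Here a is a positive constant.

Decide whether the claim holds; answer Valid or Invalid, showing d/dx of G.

Invalid: d/dx[G] - f = (-3*exp(3*x/2) + 3*exp(3/2)*exp(3*x/2))*exp(-3/2)*exp(-3*x)/2, which is not 0.

d/dx[G] = (8*a*exp(3/2)*exp(3*x/2) - 9)*exp(-3/2)*exp(-3*x/2)/6
d/dx[G] - f(x) = (-3*exp(3*x/2) + 3*exp(3/2)*exp(3*x/2))*exp(-3/2)*exp(-3*x)/2 != 0.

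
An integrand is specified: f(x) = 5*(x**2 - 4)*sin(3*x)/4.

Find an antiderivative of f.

An antiderivative is F(x) = 5*(-9*x**2*cos(3*x) + 6*x*sin(3*x) + 38*cos(3*x))/108.

Whatever form F(x) takes, F'(x) = f(x) is non-negotiable.
Check: d/dx[5*(-9*x**2*cos(3*x) + 6*x*sin(3*x) + 38*cos(3*x))/108] = 5*x**2*sin(3*x)/4 - 5*sin(3*x), which equals f(x).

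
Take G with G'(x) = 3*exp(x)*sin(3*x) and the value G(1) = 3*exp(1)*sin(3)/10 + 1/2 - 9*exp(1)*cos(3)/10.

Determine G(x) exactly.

G(x) = 3*exp(x)*sin(3*x)/10 - 9*exp(x)*cos(3*x)/10 + 1/2

Any candidate G(x) must reproduce the stated G'(x) exactly.
A general antiderivative is 3*exp(x)*sin(3*x)/10 - 9*exp(x)*cos(3*x)/10 + C.
The condition gives C = 3*exp(1)*sin(3)/10 + 1/2 - 9*exp(1)*cos(3)/10 - (3*exp(1)*sin(3)/10 - 9*exp(1)*cos(3)/10) = 1/2.
So G(x) = 3*exp(x)*sin(3*x)/10 - 9*exp(x)*cos(3*x)/10 + 1/2.
Check: d/dx[3*exp(x)*sin(3*x)/10 - 9*exp(x)*cos(3*x)/10 + 1/2] = 3*exp(x)*sin(3*x) = G'(x).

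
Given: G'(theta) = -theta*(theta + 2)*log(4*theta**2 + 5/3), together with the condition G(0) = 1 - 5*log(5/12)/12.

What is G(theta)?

Check a candidate G(theta) by differentiating: d/dtheta[G] must match the given G'(theta).
A general antiderivative is 2*theta**3/9 + theta**2 - 5*theta/18 + (-theta**3/3 - theta**2)*log(4*theta**2 + 5/3) - 5*log(theta**2 + 5/12)/12 + 5*sqrt(15)*atan(2*sqrt(15)*theta/5)/108 + C.
The condition gives C = 1 - 5*log(5/12)/12 - (-5*log(5/12)/12) = 1.
So G(theta) = 2*theta**3/9 + theta**2 - 5*theta/18 + (-theta**3/3 - theta**2)*log(4*theta**2 + 5/3) - 5*log(theta**2 + 5/12)/12 + 5*sqrt(15)*atan(2*sqrt(15)*theta/5)/108 + 1.
Check: d/dtheta[2*theta**3/9 + theta**2 - 5*theta/18 + (-theta**3/3 - theta**2)*log(4*theta**2 + 5/3) - 5*log(theta**2 + 5/12)/12 + 5*sqrt(15)*atan(2*sqrt(15)*theta/5)/108 + 1] = -theta**2*log(4*theta**2 + 5/3) - 2*theta*log(4*theta**2 + 5/3), which equals G'(theta).

G(theta) = 2*theta**3/9 + theta**2 - 5*theta/18 + (-theta**3/3 - theta**2)*log(4*theta**2 + 5/3) - 5*log(theta**2 + 5/12)/12 + 5*sqrt(15)*atan(2*sqrt(15)*theta/5)/108 + 1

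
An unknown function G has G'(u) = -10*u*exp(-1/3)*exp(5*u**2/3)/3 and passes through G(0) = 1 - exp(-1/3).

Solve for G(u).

G(u) = -exp(-1/3)*exp(5*u**2/3) + 1

G'(u) matches the chain-rule pattern g'(h)*h' with inner function h(u) = 5*u**2/3 - 1/3; substituting w = h(u) collapses the integral.
A general antiderivative is -exp(5*u**2/3 - 1/3) + C.
The condition gives C = 1 - exp(-1/3) - (-exp(-1/3)) = 1.
So G(u) = -exp(-1/3)*exp(5*u**2/3) + 1.
Check: d/du[-exp(-1/3)*exp(5*u**2/3) + 1] = -10*u*exp(-1/3)*exp(5*u**2/3)/3 = G'(u).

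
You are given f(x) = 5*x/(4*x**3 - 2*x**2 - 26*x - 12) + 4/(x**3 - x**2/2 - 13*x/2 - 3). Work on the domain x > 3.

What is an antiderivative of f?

An antiderivative is F(x) = 31*log(x - 3)/70 - 9*log(x + 1/2)/14 + log(x + 2)/5.

The denominator factors as 2*(x - 3)*(x + 2)*(2*x + 1); partial fractions split f into directly integrable pieces: -9/(7*(2*x + 1)) + 1/(5*(x + 2)) + 31/(70*(x - 3)).
Check: d/dx[31*log(x - 3)/70 - 9*log(x + 1/2)/14 + log(x + 2)/5] = (5*x + 16)/(4*x**3 - 2*x**2 - 26*x - 12), which equals f(x).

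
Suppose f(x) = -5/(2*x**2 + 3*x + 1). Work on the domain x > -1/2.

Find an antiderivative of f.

An antiderivative is F(x) = -5*log(x + 1/2) + 5*log(x + 1).

The denominator factors as (x + 1)*(2*x + 1); partial fractions split f into directly integrable pieces: -10/(2*x + 1) + 5/(x + 1).
Check: d/dx[-5*log(x + 1/2) + 5*log(x + 1)] = -5/(2*x**2 + 3*x + 1) = f(x).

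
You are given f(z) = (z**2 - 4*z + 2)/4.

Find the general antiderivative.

F(z) = z**3/12 - z**2/2 + z/2 + C

A candidate is checked by its d/dz: the result must match f(z).
Check: d/dz[z**3/12 - z**2/2 + z/2] = z**2/4 - z + 1/2, which equals f(z).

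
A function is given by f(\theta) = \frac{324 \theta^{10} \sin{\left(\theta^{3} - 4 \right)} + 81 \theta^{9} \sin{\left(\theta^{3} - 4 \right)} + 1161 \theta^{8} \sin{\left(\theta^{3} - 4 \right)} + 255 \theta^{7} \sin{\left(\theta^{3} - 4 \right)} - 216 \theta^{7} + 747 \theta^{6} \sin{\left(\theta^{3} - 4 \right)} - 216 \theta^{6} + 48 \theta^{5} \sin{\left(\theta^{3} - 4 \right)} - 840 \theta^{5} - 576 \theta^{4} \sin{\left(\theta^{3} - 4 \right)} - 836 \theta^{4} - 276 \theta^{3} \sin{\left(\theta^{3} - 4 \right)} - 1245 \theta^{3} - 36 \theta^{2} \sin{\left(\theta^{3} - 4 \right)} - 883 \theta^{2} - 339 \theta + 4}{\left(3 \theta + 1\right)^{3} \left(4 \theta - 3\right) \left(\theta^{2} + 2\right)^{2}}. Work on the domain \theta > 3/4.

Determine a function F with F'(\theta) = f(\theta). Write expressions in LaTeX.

An antiderivative F(\theta) passes only if d/d\theta[F] lands on f(\theta) exactly.
Check: d/d\theta[- 2 \log{\left(2 \theta - \frac{3}{2} \right)} - \cos{\left(\theta^{3} - 4 \right)} + \frac{1}{18 \theta^{2} + 12 \theta + 2} - \frac{3}{6 \theta^{2} + 12}] = \frac{324 \theta^{10} \sin{\left(\theta^{3} - 4 \right)} + 81 \theta^{9} \sin{\left(\theta^{3} - 4 \right)} + 1161 \theta^{8} \sin{\left(\theta^{3} - 4 \right)} + 255 \theta^{7} \sin{\left(\theta^{3} - 4 \right)} - 216 \theta^{7} + 747 \theta^{6} \sin{\left(\theta^{3} - 4 \right)} - 216 \theta^{6} + 48 \theta^{5} \sin{\left(\theta^{3} - 4 \right)} - 840 \theta^{5} - 576 \theta^{4} \sin{\left(\theta^{3} - 4 \right)} - 836 \theta^{4} - 276 \theta^{3} \sin{\left(\theta^{3} - 4 \right)} - 1245 \theta^{3} - 36 \theta^{2} \sin{\left(\theta^{3} - 4 \right)} - 883 \theta^{2} - 339 \theta + 4}{108 \theta^{8} + 27 \theta^{7} + 387 \theta^{6} + 85 \theta^{5} + 249 \theta^{4} + 16 \theta^{3} - 192 \theta^{2} - 92 \theta - 12}, which equals f(\theta).

An antiderivative is F(\theta) = - 2 \log{\left(2 \theta - \frac{3}{2} \right)} - \cos{\left(\theta^{3} - 4 \right)} + \frac{1}{18 \theta^{2} + 12 \theta + 2} - \frac{3}{6 \theta^{2} + 12}.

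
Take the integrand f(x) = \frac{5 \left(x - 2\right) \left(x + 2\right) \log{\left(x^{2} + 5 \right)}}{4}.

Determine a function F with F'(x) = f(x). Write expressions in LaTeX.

An antiderivative is F(x) = - \frac{5 x^{3}}{18} + \frac{85 x}{6} + \left(\frac{5 x^{3}}{12} - 5 x\right) \log{\left(x^{2} + 5 \right)} - \frac{85 \sqrt{5} \operatorname{atan}{\left(\frac{\sqrt{5} x}{5} \right)}}{6}.

Whatever form F(x) takes, F'(x) = f(x) is non-negotiable.
Check: d/dx[- \frac{5 x^{3}}{18} + \frac{85 x}{6} + \left(\frac{5 x^{3}}{12} - 5 x\right) \log{\left(x^{2} + 5 \right)} - \frac{85 \sqrt{5} \operatorname{atan}{\left(\frac{\sqrt{5} x}{5} \right)}}{6}] = \frac{5 x^{2} \log{\left(x^{2} + 5 \right)}}{4} - 5 \log{\left(x^{2} + 5 \right)}, which equals f(x).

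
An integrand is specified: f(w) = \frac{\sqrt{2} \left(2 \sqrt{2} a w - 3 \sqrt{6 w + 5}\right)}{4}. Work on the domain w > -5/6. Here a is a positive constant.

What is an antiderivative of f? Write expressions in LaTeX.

Differentiate the proposed F(w) back; it has to land on f(w) exactly.
Check: d/dw[\frac{6 a w^{2} - 6 \sqrt{2} w \sqrt{6 w + 5} - 5 \sqrt{2} \sqrt{6 w + 5}}{12}] = \frac{4 a w \sqrt{6 w + 5} - 18 \sqrt{2} w - 15 \sqrt{2}}{4 \sqrt{6 w + 5}}, which equals f(w).

An antiderivative is F(w) = \frac{6 a w^{2} - 6 \sqrt{2} w \sqrt{6 w + 5} - 5 \sqrt{2} \sqrt{6 w + 5}}{12}.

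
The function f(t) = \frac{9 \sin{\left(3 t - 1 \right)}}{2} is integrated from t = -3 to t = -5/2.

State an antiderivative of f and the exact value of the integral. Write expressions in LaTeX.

Antiderivative: F(t) = - \frac{3 \cos{\left(3 t - 1 \right)}}{2}; value = \frac{3 \cos{\left(10 \right)}}{2} - \frac{3 \cos{\left(\frac{17}{2} \right)}}{2}

A candidate is checked by its d/dt: the result must match f(t).
F(t) = - \frac{3 \cos{\left(3 t - 1 \right)}}{2} is an antiderivative of f.
Check: d/dt[- \frac{3 \cos{\left(3 t - 1 \right)}}{2}] = \frac{9 \sin{\left(3 t - 1 \right)}}{2} = f(t).
F(-5/2) = - \frac{3 \cos{\left(\frac{17}{2} \right)}}{2}; F(-3) = - \frac{3 \cos{\left(10 \right)}}{2}.
Integral = F(-5/2) - F(-3) = \frac{3 \cos{\left(10 \right)}}{2} - \frac{3 \cos{\left(\frac{17}{2} \right)}}{2}.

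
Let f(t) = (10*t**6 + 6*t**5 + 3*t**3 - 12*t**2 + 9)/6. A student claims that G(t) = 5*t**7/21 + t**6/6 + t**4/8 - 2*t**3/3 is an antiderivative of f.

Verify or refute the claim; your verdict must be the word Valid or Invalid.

Invalid: d/dt[G] - f = -3/2, which is not 0.

d/dt[G] = 5*t**6/3 + t**5 + t**3/2 - 2*t**2
d/dt[G] - f(t) = -3/2 != 0.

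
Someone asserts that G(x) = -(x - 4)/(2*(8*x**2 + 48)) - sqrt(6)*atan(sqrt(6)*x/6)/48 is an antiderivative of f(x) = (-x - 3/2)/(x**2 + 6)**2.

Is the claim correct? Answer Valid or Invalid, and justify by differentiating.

Invalid: d/dx[G] - f = (-x**2 + 8*x + 6)/(16*x**4 + 192*x**2 + 576), which is not 0.

d/dx[G] = (-x**2 - 8*x - 18)/(16*x**4 + 192*x**2 + 576)
d/dx[G] - f(x) = (-x**2 + 8*x + 6)/(16*x**4 + 192*x**2 + 576) != 0.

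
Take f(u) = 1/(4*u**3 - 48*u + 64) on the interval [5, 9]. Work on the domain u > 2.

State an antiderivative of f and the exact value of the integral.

Antiderivative: F(u) = -log(u - 2)/144 + log(u + 4)/144 - 1/(24*u - 48); value = -log(9)/144 - log(7)/144 + log(3)/144 + 1/126 + log(13)/144

The denominator factors as 4*(u - 2)**2*(u + 4); partial fractions split f into directly integrable pieces: 1/(144*(u + 4)) - 1/(144*(u - 2)) + 1/(24*(u - 2)**2).
F(u) = -log(u - 2)/144 + log(u + 4)/144 - 1/(24*u - 48) is an antiderivative of f.
Check: d/du[-log(u - 2)/144 + log(u + 4)/144 - 1/(24*u - 48)] = 1/(4*u**3 - 48*u + 64) = f(u).
F(9) = -log(7)/144 - 1/168 + log(13)/144; F(5) = -1/72 - log(3)/144 + log(9)/144.
Integral = F(9) - F(5) = -log(9)/144 - log(7)/144 + log(3)/144 + 1/126 + log(13)/144.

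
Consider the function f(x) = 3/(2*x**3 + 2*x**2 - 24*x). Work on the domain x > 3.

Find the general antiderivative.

F(x) = (-7*log(x) + 4*log(x - 3) + 3*log(x + 4))/56 + C

Factor the denominator (2*x*(x - 3)*(x + 4)) and decompose: f = 3/(56*(x + 4)) + 1/(14*(x - 3)) - 1/(8*x); each piece integrates to a log, atan, or power term.
Check: d/dx[(-7*log(x) + 4*log(x - 3) + 3*log(x + 4))/56] = 3/(2*x**3 + 2*x**2 - 24*x) = f(x).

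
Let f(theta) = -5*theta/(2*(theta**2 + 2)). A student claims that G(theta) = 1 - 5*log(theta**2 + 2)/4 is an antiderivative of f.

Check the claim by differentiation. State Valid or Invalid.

Valid - differentiating G returns exactly f.

d/dtheta[G] = -5*theta/(2*theta**2 + 4)
This equals f(theta) exactly, so the claim holds.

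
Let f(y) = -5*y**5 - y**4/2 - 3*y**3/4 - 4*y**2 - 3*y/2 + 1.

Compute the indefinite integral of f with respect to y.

Integrate term by term and add the pieces.
Check: d/dy[-5*y**6/6 - y**5/10 - 3*y**4/16 - 4*y**3/3 - 3*y**2/4 + y] = -5*y**5 - y**4/2 - 3*y**3/4 - 4*y**2 - 3*y/2 + 1 = f(y).

F(y) = -5*y**6/6 - y**5/10 - 3*y**4/16 - 4*y**3/3 - 3*y**2/4 + y + C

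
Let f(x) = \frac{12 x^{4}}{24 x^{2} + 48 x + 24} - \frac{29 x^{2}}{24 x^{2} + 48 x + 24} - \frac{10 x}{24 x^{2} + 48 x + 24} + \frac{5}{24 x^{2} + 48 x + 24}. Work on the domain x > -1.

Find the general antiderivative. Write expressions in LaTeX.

Recognize the product-rule pattern: f = u'v + uv' with u = \frac{1}{3 \left(2 x + 2\right)}, v = x^{4} - 2 x^{3} - \frac{5 x^{2}}{4} + \frac{x}{4} - 1, so integration by parts undoes it.
Check: d/dx[\frac{4 x^{4} - 8 x^{3} - 5 x^{2} + x - 4}{24 \left(x + 1\right)}] = \frac{12 x^{4} - 29 x^{2} - 10 x + 5}{24 x^{2} + 48 x + 24}, which equals f(x).

F(x) = \frac{4 x^{4} - 8 x^{3} - 5 x^{2} + x - 4}{24 \left(x + 1\right)} + C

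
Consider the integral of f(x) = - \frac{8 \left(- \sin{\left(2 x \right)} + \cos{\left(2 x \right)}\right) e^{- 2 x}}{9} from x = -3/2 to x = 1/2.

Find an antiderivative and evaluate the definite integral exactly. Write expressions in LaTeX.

Recognize the product-rule pattern: f = u'v + uv' with u = - \frac{4 e^{- 2 x}}{9}, v = \sin{\left(2 x \right)}, so integration by parts undoes it.
F(x) = - \frac{4 e^{- 2 x} \sin{\left(2 x \right)}}{9} is an antiderivative of f.
Check: d/dx[- \frac{4 e^{- 2 x} \sin{\left(2 x \right)}}{9}] = \frac{\left(8 \sin{\left(2 x \right)} - 8 \cos{\left(2 x \right)}\right) e^{- 2 x}}{9}, which equals f(x).
F(1/2) = - \frac{4 \sin{\left(1 \right)}}{9 e}; F(-3/2) = \frac{4 e^{3} \sin{\left(3 \right)}}{9}.
Integral = F(1/2) - F(-3/2) = - \frac{4 e^{3} \sin{\left(3 \right)}}{9} - \frac{4 \sin{\left(1 \right)}}{9 e}.

Antiderivative: F(x) = - \frac{4 e^{- 2 x} \sin{\left(2 x \right)}}{9}; value = - \frac{4 e^{3} \sin{\left(3 \right)}}{9} - \frac{4 \sin{\left(1 \right)}}{9 e}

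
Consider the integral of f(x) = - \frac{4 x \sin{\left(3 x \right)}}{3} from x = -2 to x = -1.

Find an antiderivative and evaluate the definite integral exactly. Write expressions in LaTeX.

Antiderivative: F(x) = \frac{4 x \cos{\left(3 x \right)}}{9} - \frac{4 \sin{\left(3 x \right)}}{27}; value = \frac{4 \sin{\left(3 \right)}}{27} - \frac{4 \sin{\left(6 \right)}}{27} - \frac{4 \cos{\left(3 \right)}}{9} + \frac{8 \cos{\left(6 \right)}}{9}

A candidate is checked by its d/dx: the result must match f(x).
F(x) = \frac{4 x \cos{\left(3 x \right)}}{9} - \frac{4 \sin{\left(3 x \right)}}{27} is an antiderivative of f.
Check: d/dx[\frac{4 x \cos{\left(3 x \right)}}{9} - \frac{4 \sin{\left(3 x \right)}}{27}] = - \frac{4 x \sin{\left(3 x \right)}}{3} = f(x).
F(-1) = \frac{4 \sin{\left(3 \right)}}{27} - \frac{4 \cos{\left(3 \right)}}{9}; F(-2) = - \frac{8 \cos{\left(6 \right)}}{9} + \frac{4 \sin{\left(6 \right)}}{27}.
Integral = F(-1) - F(-2) = \frac{4 \sin{\left(3 \right)}}{27} - \frac{4 \sin{\left(6 \right)}}{27} - \frac{4 \cos{\left(3 \right)}}{9} + \frac{8 \cos{\left(6 \right)}}{9}.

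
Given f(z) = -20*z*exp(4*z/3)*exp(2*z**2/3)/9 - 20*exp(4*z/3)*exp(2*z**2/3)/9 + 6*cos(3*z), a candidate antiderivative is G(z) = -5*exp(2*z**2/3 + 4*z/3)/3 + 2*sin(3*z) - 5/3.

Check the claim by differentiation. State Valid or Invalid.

Valid - the claim checks out under differentiation.

d/dz[G] = -20*z*exp(4*z/3)*exp(2*z**2/3)/9 - 20*exp(4*z/3)*exp(2*z**2/3)/9 + 6*cos(3*z)
This equals f(z) exactly, so the claim holds.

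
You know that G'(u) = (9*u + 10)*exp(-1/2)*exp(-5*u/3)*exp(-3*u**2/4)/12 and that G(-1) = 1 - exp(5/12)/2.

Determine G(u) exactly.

G(u) = -(-2 + exp(-1/2)*exp(-5*u/3)*exp(-3*u**2/4))/2

The substitution w = -3*u**2/4 - 5*u/3 - 1/2 works: G'(u) is exactly (dG/dw)*(dw/du) for that inner function.
A general antiderivative is -exp(-3*u**2/4 - 5*u/3 - 1/2)/2 + C.
The condition gives C = 1 - exp(5/12)/2 - (-exp(5/12)/2) = 1.
So G(u) = -(-2 + exp(-1/2)*exp(-5*u/3)*exp(-3*u**2/4))/2.
Check: d/du[-(-2 + exp(-1/2)*exp(-5*u/3)*exp(-3*u**2/4))/2] = (9*u + 10)*exp(-1/2)*exp(-5*u/3)*exp(-3*u**2/4)/12 = G'(u).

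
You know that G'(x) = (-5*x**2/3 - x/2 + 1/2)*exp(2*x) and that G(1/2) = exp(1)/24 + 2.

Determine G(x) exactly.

G(x) = -5*x**2*exp(2*x)/6 + 7*x*exp(2*x)/12 - exp(2*x)/24 + 2

Recognize the product-rule pattern: G'(x) = u'v + uv' with u = -5*x**2/6 + 7*x/12 - 1/24, v = exp(2*x), so integration by parts undoes it.
A general antiderivative is (-20*x**2 + 14*x - 1)*exp(2*x)/24 + C.
The condition gives C = exp(1)/24 + 2 - (exp(1)/24) = 2.
So G(x) = -5*x**2*exp(2*x)/6 + 7*x*exp(2*x)/12 - exp(2*x)/24 + 2.
Check: d/dx[-5*x**2*exp(2*x)/6 + 7*x*exp(2*x)/12 - exp(2*x)/24 + 2] = -5*x**2*exp(2*x)/3 - x*exp(2*x)/2 + exp(2*x)/2, which equals G'(x).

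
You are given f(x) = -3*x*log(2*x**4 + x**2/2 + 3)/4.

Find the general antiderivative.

Since d/dx undoes antidifferentiation here, F'(x) = f(x) is required of F(x).
Check: d/dx[-3*x**2*log(2*x**4 + x**2/2 + 3)/8 + 3*x**2/4 - 3*log(x**4 + x**2/4 + 3/2)/64 - 3*sqrt(95)*atan(8*sqrt(95)*x**2/95 + sqrt(95)/95)/32] = -3*x*log(2*x**4 + x**2/2 + 3)/4 = f(x).

F(x) = -3*x**2*log(2*x**4 + x**2/2 + 3)/8 + 3*x**2/4 - 3*log(x**4 + x**2/4 + 3/2)/64 - 3*sqrt(95)*atan(8*sqrt(95)*x**2/95 + sqrt(95)/95)/32 + C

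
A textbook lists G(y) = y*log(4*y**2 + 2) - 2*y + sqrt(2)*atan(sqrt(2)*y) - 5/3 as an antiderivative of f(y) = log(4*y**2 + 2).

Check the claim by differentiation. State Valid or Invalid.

Valid: G'(y) = f(y).

d/dy[G] = log(2*y**2 + 1) + log(2)
This equals f(y) exactly, so the claim holds.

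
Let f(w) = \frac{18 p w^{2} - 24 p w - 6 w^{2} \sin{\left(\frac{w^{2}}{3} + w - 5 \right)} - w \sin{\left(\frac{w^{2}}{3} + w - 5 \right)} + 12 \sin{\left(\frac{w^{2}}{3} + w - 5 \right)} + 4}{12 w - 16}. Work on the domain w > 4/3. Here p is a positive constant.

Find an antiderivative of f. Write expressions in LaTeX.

An antiderivative is F(w) = \frac{3 p w^{2}}{4} + \frac{\log{\left(3 w - 4 \right)}}{3} + \frac{3 \cos{\left(\frac{w^{2}}{3} + w - 5 \right)}}{4}.

Any candidate F(w) must reproduce f(w) exactly when differentiated.
Check: d/dw[\frac{3 p w^{2}}{4} + \frac{\log{\left(3 w - 4 \right)}}{3} + \frac{3 \cos{\left(\frac{w^{2}}{3} + w - 5 \right)}}{4}] = \frac{18 p w^{2} - 24 p w - 6 w^{2} \sin{\left(\frac{w^{2}}{3} + w - 5 \right)} - w \sin{\left(\frac{w^{2}}{3} + w - 5 \right)} + 12 \sin{\left(\frac{w^{2}}{3} + w - 5 \right)} + 4}{12 w - 16} = f(w).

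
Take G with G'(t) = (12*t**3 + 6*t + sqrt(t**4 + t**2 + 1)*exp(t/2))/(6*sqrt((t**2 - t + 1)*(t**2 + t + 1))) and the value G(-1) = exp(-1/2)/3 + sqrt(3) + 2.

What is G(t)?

G(t) = sqrt(t**4 + t**2 + 1) + exp(t/2)/3 + 2

A candidate passes only if d/dt[G] lands on the given G'(t) exactly.
A general antiderivative is sqrt(t**4 + t**2 + 1) + exp(t/2)/3 + C.
The condition gives C = exp(-1/2)/3 + sqrt(3) + 2 - (exp(-1/2)/3 + sqrt(3)) = 2.
So G(t) = sqrt(t**4 + t**2 + 1) + exp(t/2)/3 + 2.
Check: d/dt[sqrt(t**4 + t**2 + 1) + exp(t/2)/3 + 2] = (12*t**3 + 6*t + sqrt(t**4 + t**2 + 1)*exp(t/2))/(6*sqrt(t**4 + t**2 + 1)), which equals G'(t).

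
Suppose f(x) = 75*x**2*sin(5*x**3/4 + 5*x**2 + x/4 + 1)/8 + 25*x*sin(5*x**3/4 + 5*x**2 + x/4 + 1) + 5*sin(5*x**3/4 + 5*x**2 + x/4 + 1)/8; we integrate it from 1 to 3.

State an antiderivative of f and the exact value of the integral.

Antiderivative: F(x) = -5*cos(5*x**3/4 + 5*x**2 + x/4 + 1)/2; value = -5*cos(161/2)/2 + 5*cos(15/2)/2

The substitution u = 5*x**3/4 + 5*x**2 + x/4 + 1 works: f is exactly (dF/du)*(du/dx) for that inner function.
F(x) = -5*cos(5*x**3/4 + 5*x**2 + x/4 + 1)/2 is an antiderivative of f.
Check: d/dx[-5*cos(5*x**3/4 + 5*x**2 + x/4 + 1)/2] = 75*x**2*sin(5*x**3/4 + 5*x**2 + x/4 + 1)/8 + 25*x*sin(5*x**3/4 + 5*x**2 + x/4 + 1) + 5*sin(5*x**3/4 + 5*x**2 + x/4 + 1)/8 = f(x).
F(3) = -5*cos(161/2)/2; F(1) = -5*cos(15/2)/2.
Integral = F(3) - F(1) = -5*cos(161/2)/2 + 5*cos(15/2)/2.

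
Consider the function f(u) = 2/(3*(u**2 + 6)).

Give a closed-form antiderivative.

An antiderivative is F(u) = sqrt(6)*atan(sqrt(6)*u/6)/9.

Differentiate the proposed F(u) back; it has to land on f(u) exactly.
Check: d/du[sqrt(6)*atan(sqrt(6)*u/6)/9] = 2/(3*u**2 + 18), which equals f(u).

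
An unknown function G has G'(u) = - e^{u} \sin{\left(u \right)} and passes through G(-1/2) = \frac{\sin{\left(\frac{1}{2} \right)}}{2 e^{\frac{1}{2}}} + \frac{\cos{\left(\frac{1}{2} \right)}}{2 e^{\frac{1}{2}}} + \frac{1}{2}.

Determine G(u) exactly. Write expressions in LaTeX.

G(u) = \frac{- e^{u} \sin{\left(u \right)} + e^{u} \cos{\left(u \right)} + 1}{2}

Whatever form G(u) takes, its d/du must return the stated G'(u).
A general antiderivative is - \frac{e^{u} \sin{\left(u \right)}}{2} + \frac{e^{u} \cos{\left(u \right)}}{2} + C.
The condition gives C = \frac{\sin{\left(\frac{1}{2} \right)}}{2 e^{\frac{1}{2}}} + \frac{\cos{\left(\frac{1}{2} \right)}}{2 e^{\frac{1}{2}}} + \frac{1}{2} - (\frac{\sin{\left(\frac{1}{2} \right)}}{2 e^{\frac{1}{2}}} + \frac{\cos{\left(\frac{1}{2} \right)}}{2 e^{\frac{1}{2}}}) = \frac{1}{2}.
So G(u) = \frac{- e^{u} \sin{\left(u \right)} + e^{u} \cos{\left(u \right)} + 1}{2}.
Check: d/du[\frac{- e^{u} \sin{\left(u \right)} + e^{u} \cos{\left(u \right)} + 1}{2}] = - e^{u} \sin{\left(u \right)} = G'(u).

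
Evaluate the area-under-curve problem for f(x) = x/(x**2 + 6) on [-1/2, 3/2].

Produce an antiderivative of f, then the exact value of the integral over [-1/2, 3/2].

The substitution u = x**2 + 6 works: f is exactly (dF/du)*(du/dx) for that inner function.
F(x) = log(x**2 + 6)/2 is an antiderivative of f.
Check: d/dx[log(x**2 + 6)/2] = x/(x**2 + 6) = f(x).
F(3/2) = log(33/4)/2; F(-1/2) = log(25/4)/2.
Integral = F(3/2) - F(-1/2) = -log(25/4)/2 + log(33/4)/2.

Antiderivative: F(x) = log(x**2 + 6)/2; value = -log(25/4)/2 + log(33/4)/2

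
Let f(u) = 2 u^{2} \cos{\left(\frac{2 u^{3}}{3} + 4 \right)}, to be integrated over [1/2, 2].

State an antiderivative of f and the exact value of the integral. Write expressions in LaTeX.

f matches the chain-rule pattern g'(h)*h' with inner function h(u) = \frac{2 u^{3}}{3} + 4; substituting w = h(u) collapses the integral.
F(u) = \sin{\left(\frac{2 u^{3}}{3} + 4 \right)} is an antiderivative of f.
Check: d/du[\sin{\left(\frac{2 u^{3}}{3} + 4 \right)}] = 2 u^{2} \cos{\left(\frac{2 u^{3}}{3} + 4 \right)} = f(u).
F(2) = \sin{\left(\frac{28}{3} \right)}; F(1/2) = \sin{\left(\frac{49}{12} \right)}.
Integral = F(2) - F(1/2) = \sin{\left(\frac{28}{3} \right)} - \sin{\left(\frac{49}{12} \right)}.

Antiderivative: F(u) = \sin{\left(\frac{2 u^{3}}{3} + 4 \right)}; value = \sin{\left(\frac{28}{3} \right)} - \sin{\left(\frac{49}{12} \right)}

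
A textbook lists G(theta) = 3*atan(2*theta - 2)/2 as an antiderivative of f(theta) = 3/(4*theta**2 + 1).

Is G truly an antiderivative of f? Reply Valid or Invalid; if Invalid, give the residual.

Invalid: d/dtheta[G] - f = (24*theta - 12)/(16*theta**4 - 32*theta**3 + 24*theta**2 - 8*theta + 5), which is not 0.

d/dtheta[G] = 3/(4*theta**2 - 8*theta + 5)
d/dtheta[G] - f(theta) = (24*theta - 12)/(16*theta**4 - 32*theta**3 + 24*theta**2 - 8*theta + 5) != 0.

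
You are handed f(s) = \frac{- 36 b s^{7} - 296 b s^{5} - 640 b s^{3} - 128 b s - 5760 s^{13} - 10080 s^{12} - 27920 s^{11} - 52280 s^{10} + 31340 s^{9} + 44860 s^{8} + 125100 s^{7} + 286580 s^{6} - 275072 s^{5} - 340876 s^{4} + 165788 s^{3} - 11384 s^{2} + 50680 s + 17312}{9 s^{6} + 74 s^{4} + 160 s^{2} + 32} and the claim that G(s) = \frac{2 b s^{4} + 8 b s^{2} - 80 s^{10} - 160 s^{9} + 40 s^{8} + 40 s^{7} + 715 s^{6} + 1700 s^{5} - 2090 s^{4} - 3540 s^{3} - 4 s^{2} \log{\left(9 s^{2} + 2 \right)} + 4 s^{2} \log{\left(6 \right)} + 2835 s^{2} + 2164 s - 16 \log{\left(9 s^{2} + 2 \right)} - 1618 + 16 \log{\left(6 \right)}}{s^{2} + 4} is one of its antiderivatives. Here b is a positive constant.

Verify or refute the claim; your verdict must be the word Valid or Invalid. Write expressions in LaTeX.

Invalid: d/ds[G] - f = 8 b s, which is not 0.

d/ds[G] = \frac{36 b s^{7} + 296 b s^{5} + 640 b s^{3} + 128 b s - 5760 s^{13} - 10080 s^{12} - 27920 s^{11} - 52280 s^{10} + 31340 s^{9} + 44860 s^{8} + 125100 s^{7} + 286580 s^{6} - 275072 s^{5} - 340876 s^{4} + 165788 s^{3} - 11384 s^{2} + 50680 s + 17312}{9 s^{6} + 74 s^{4} + 160 s^{2} + 32}
d/ds[G] - f(s) = 8 b s != 0.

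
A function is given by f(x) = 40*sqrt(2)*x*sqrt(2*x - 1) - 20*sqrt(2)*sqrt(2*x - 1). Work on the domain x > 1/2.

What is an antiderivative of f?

An antiderivative is F(x) = 16*x**2*sqrt(4*x - 2) - 16*x*sqrt(4*x - 2) + 4*sqrt(4*x - 2).

Integrate term by term and add the pieces.
Check: d/dx[16*x**2*sqrt(4*x - 2) - 16*x*sqrt(4*x - 2) + 4*sqrt(4*x - 2)] = (80*sqrt(2)*x**2 - 80*sqrt(2)*x + 20*sqrt(2))/sqrt(2*x - 1), which equals f(x).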